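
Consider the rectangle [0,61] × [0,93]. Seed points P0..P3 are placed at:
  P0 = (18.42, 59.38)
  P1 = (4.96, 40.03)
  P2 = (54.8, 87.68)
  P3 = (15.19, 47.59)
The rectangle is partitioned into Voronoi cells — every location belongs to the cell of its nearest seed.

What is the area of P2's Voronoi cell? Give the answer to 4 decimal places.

1. box [0,61]×[0,93]: [(0, 0) (61, 0) (61, 93) (0, 93)]
2. ⊥bis P2·P0 via (36.61,73.53): [(61, 42.1764) (61, 93) (21.4643, 93)]  |A|=1004.6745
3. ⊥bis P2·P1 via (29.88,63.855): [(61, 42.1764) (61, 93) (21.4643, 93)]  |A|=1004.6745
4. ⊥bis P2·P3 via (34.995,67.635): [(61, 42.1764) (61, 93) (21.4643, 93)]  |A|=1004.6745
5. canonical 3-gon: [(61, 42.1764) (61, 93) (21.4643, 93)]
6. shoelace: 1004.6745

Area of P2's cell: 1004.6745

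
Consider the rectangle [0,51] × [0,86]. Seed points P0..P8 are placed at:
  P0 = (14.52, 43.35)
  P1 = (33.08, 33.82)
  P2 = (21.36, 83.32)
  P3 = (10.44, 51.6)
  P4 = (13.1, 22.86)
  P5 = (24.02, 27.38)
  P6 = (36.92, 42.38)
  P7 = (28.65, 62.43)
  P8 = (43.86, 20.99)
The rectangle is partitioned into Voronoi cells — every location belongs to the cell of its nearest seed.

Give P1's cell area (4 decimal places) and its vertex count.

1. box [0,51]×[0,86]: [(0, 0) (51, 0) (51, 86) (0, 86)]
2. ⊥bis P1·P0 via (23.8,38.585): [(3.9878, 0) (51, 0) (51, 86) (48.1462, 86)]  |A|=2144.2406
3. ⊥bis P1·P2 via (27.22,58.57): [(35.0086, 60.4141) (3.9878, 0) (51, 0) (51, 64.2003)]  |A|=1933.4279
4. ⊥bis P1·P3 via (21.76,42.71): [(35.8133, 60.6046) (33.7713, 58.0045) (3.9878, 0) (51, 0) (51, 64.2003)]  |A|=1932.5763
5. ⊥bis P1·P4 via (23.09,28.34): [(35.8133, 60.6046) (33.7713, 58.0045) (20.7396, 32.6248) (38.6359, 0) (51, 0) (51, 64.2003)]  |A|=1367.3832
6. ⊥bis P1·P5 via (28.55,30.6): [(35.8133, 60.6046) (33.7713, 58.0045) (23.4117, 37.8287) (50.301, 0) (51, 0) (51, 64.2003)]  |A|=1056.5906
7. ⊥bis P1·P6 via (35,38.1): [(25.6944, 42.2745) (23.4117, 37.8287) (50.301, 0) (51, 0) (51, 30.9224)]  |A|=508.9777
8. ⊥bis P1·P7 via (30.865,48.125): [(25.6944, 42.2745) (23.4117, 37.8287) (50.301, 0) (51, 0) (51, 30.9224)]  |A|=508.9777
9. ⊥bis P1·P8 via (38.47,27.405): [(45.5605, 33.3626) (25.6944, 42.2745) (23.4117, 37.8287) (33.6812, 23.3813)]  |A|=191.3953
10. canonical 4-gon: [(45.5605, 33.3626) (25.6944, 42.2745) (23.4117, 37.8287) (33.6812, 23.3813)]
11. shoelace: 191.3953

Area of P1's cell: 191.3953 (4 vertices)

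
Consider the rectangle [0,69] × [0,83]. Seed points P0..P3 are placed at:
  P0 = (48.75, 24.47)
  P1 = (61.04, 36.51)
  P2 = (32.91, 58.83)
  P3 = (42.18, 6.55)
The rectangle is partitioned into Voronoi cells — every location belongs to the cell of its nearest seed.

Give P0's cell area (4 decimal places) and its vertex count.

Area of P0's cell: 876.4391 (4 vertices)

1. box [0,69]×[0,83]: [(0, 0) (69, 0) (69, 83) (0, 83)]
2. ⊥bis P0·P1 via (54.895,30.49): [(0, 0) (69, 0) (69, 16.0921) (3.4531, 83) (0, 83)]  |A|=3534.1995
3. ⊥bis P0·P2 via (40.83,41.65): [(0, 22.8273) (0, 0) (69, 0) (69, 16.0921) (42.9876, 42.6447)]  |A|=2171.1838
4. ⊥bis P0·P3 via (45.465,15.51): [(11.2991, 28.0362) (69, 6.8814) (69, 16.0921) (42.9876, 42.6447)]  |A|=876.4391
5. canonical 4-gon: [(11.2991, 28.0362) (69, 6.8814) (69, 16.0921) (42.9876, 42.6447)]
6. shoelace: 876.4391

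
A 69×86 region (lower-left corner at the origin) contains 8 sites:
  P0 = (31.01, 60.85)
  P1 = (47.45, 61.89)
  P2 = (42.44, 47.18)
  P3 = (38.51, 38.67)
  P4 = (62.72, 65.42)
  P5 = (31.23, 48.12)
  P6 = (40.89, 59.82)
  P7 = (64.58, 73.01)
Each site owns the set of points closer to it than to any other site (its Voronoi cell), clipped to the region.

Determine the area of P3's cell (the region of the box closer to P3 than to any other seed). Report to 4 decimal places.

1. box [0,69]×[0,86]: [(0, 0) (69, 0) (69, 86) (0, 86)]
2. ⊥bis P3·P0 via (34.76,49.76): [(0, 38.0062) (0, 0) (69, 0) (69, 61.338)]  |A|=3427.3737
3. ⊥bis P3·P1 via (42.98,50.28): [(39.8555, 51.483) (0, 38.0062) (0, 0) (69, 0) (69, 40.262)]  |A|=3120.248
4. ⊥bis P3·P2 via (40.475,42.925): [(29.515, 47.9864) (0, 38.0062) (0, 0) (69, 0) (69, 29.7519)]  |A|=2803.7846
5. ⊥bis P3·P4 via (50.615,52.045): [(29.515, 47.9864) (0, 38.0062) (0, 0) (69, 0) (69, 29.7519)]  |A|=2803.7846
6. ⊥bis P3·P5 via (34.87,43.395): [(36.5893, 44.7195) (0, 16.5322) (0, 0) (69, 0) (69, 29.7519)]  |A|=2327.4121
7. ⊥bis P3·P6 via (39.7,49.245): [(36.5893, 44.7195) (0, 16.5322) (0, 0) (69, 0) (69, 29.7519)]  |A|=2327.4121
8. ⊥bis P3·P7 via (51.545,55.84): [(36.5893, 44.7195) (0, 16.5322) (0, 0) (69, 0) (69, 29.7519)]  |A|=2327.4121
9. canonical 5-gon: [(36.5893, 44.7195) (0, 16.5322) (0, 0) (69, 0) (69, 29.7519)]
10. shoelace: 2327.4121

Area of P3's cell: 2327.4121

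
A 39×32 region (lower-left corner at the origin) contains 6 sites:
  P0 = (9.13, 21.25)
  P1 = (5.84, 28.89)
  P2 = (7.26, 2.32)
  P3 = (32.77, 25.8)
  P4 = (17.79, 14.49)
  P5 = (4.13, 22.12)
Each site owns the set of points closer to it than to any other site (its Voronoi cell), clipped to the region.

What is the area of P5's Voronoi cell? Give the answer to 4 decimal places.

1. box [0,39]×[0,32]: [(0, 0) (39, 0) (39, 32) (0, 32)]
2. ⊥bis P5·P0 via (6.63,21.685): [(0, 0) (2.8568, 0) (8.4248, 32) (0, 32)]  |A|=180.5059
3. ⊥bis P5·P1 via (4.985,25.505): [(0, 26.7641) (0, 0) (2.8568, 0) (7.1974, 24.9462)]  |A|=131.9499
4. ⊥bis P5·P2 via (5.695,12.22): [(0, 26.7641) (0, 11.3197) (4.963, 12.1043) (7.1974, 24.9462)]  |A|=86.5705
5. ⊥bis P5·P3 via (18.45,23.96): [(0, 26.7641) (0, 11.3197) (4.963, 12.1043) (7.1974, 24.9462)]  |A|=86.5705
6. ⊥bis P5·P4 via (10.96,18.305): [(0, 26.7641) (0, 11.3197) (4.963, 12.1043) (7.1974, 24.9462)]  |A|=86.5705
7. canonical 4-gon: [(0, 26.7641) (0, 11.3197) (4.963, 12.1043) (7.1974, 24.9462)]
8. shoelace: 86.5705

Area of P5's cell: 86.5705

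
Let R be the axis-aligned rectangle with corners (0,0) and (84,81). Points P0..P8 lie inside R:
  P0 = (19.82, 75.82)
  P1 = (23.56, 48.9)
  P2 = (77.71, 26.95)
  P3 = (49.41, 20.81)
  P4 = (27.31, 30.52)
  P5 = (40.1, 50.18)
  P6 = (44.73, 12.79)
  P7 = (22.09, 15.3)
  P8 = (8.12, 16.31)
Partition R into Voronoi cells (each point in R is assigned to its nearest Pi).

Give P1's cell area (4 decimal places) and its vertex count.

1. box [0,84]×[0,81]: [(0, 0) (84, 0) (84, 81) (0, 81)]
2. ⊥bis P1·P0 via (21.69,62.36): [(0, 59.3466) (0, 0) (84, 0) (84, 71.0167)]  |A|=5475.2604
3. ⊥bis P1·P2 via (50.635,37.925): [(62.8583, 68.0795) (0, 59.3466) (0, 0) (35.2619, 0)]  |A|=3065.5197
4. ⊥bis P1·P3 via (36.485,34.855): [(57.069, 53.7976) (62.8583, 68.0795) (0, 59.3466) (0, 1.2794)]  |A|=2080.5087
5. ⊥bis P1·P4 via (25.435,39.71): [(46.4113, 43.9897) (57.069, 53.7976) (62.8583, 68.0795) (0, 59.3466) (0, 34.5206)]  |A|=1309.1269
6. ⊥bis P1·P5 via (31.83,49.54): [(32.4795, 41.1473) (30.7406, 63.6174) (0, 59.3466) (0, 34.5206)]  |A|=752.2539
7. ⊥bis P1·P6 via (34.145,30.845): [(32.4795, 41.1473) (30.7406, 63.6174) (0, 59.3466) (0, 34.5206)]  |A|=752.2539
8. ⊥bis P1·P7 via (22.825,32.1): [(32.4795, 41.1473) (30.7406, 63.6174) (0, 59.3466) (0, 34.5206)]  |A|=752.2539
9. ⊥bis P1·P8 via (15.84,32.605): [(8.2457, 36.2029) (32.4795, 41.1473) (30.7406, 63.6174) (0, 59.3466) (0, 40.1094)]  |A|=729.2121
10. canonical 5-gon: [(8.2457, 36.2029) (32.4795, 41.1473) (30.7406, 63.6174) (0, 59.3466) (0, 40.1094)]
11. shoelace: 729.2121

Area of P1's cell: 729.2121 (5 vertices)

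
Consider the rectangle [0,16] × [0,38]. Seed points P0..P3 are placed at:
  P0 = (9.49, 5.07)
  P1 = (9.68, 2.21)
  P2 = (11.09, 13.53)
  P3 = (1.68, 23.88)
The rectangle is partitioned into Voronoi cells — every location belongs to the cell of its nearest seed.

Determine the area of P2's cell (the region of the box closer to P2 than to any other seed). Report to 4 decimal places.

Area of P2's cell: 167.0436

1. box [0,16]×[0,38]: [(0, 0) (16, 0) (16, 38) (0, 38)]
2. ⊥bis P2·P0 via (10.29,9.3): [(0, 11.2461) (16, 8.2201) (16, 38) (0, 38)]  |A|=452.2704
3. ⊥bis P2·P1 via (10.385,7.87): [(0, 11.2461) (16, 8.2201) (16, 38) (0, 38)]  |A|=452.2704
4. ⊥bis P2·P3 via (6.385,18.705): [(0, 12.8999) (0, 11.2461) (16, 8.2201) (16, 27.4468)]  |A|=167.0436
5. canonical 4-gon: [(0, 12.8999) (0, 11.2461) (16, 8.2201) (16, 27.4468)]
6. shoelace: 167.0436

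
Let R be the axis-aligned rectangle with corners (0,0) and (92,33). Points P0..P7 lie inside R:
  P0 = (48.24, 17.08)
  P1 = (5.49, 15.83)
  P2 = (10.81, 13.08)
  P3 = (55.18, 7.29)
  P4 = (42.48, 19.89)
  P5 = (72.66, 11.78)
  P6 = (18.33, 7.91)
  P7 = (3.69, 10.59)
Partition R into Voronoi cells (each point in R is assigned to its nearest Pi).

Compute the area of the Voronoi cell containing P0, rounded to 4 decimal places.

Area of P0's cell: 328.8478

1. box [0,92]×[0,33]: [(0, 0) (92, 0) (92, 33) (0, 33)]
2. ⊥bis P0·P1 via (26.865,16.455): [(27.3461, 0) (92, 0) (92, 33) (26.3812, 33)]  |A|=2149.4984
3. ⊥bis P0·P2 via (29.525,15.08): [(31.1365, 0) (92, 0) (92, 33) (27.61, 33)]  |A|=2066.6827
4. ⊥bis P0·P3 via (51.71,12.185): [(31.1365, 0) (34.5211, 0) (81.0729, 33) (27.61, 33)]  |A|=937.9841
5. ⊥bis P0·P4 via (45.36,18.485): [(37.3049, 1.9734) (81.0729, 33) (52.4411, 33)]  |A|=444.1746
6. ⊥bis P0·P5 via (60.45,14.43): [(37.3049, 1.9734) (61.4633, 19.099) (64.4803, 33) (52.4411, 33)]  |A|=328.8478
7. ⊥bis P0·P6 via (33.285,12.495): [(37.3049, 1.9734) (61.4633, 19.099) (64.4803, 33) (52.4411, 33)]  |A|=328.8478
8. ⊥bis P0·P7 via (25.965,13.835): [(37.3049, 1.9734) (61.4633, 19.099) (64.4803, 33) (52.4411, 33)]  |A|=328.8478
9. canonical 4-gon: [(37.3049, 1.9734) (61.4633, 19.099) (64.4803, 33) (52.4411, 33)]
10. shoelace: 328.8478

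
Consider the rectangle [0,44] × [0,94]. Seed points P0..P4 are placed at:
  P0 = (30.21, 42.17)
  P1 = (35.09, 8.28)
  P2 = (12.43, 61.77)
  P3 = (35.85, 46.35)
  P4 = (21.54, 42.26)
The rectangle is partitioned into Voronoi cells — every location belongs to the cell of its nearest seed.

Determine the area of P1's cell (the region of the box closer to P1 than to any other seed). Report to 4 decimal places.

Area of P1's cell: 958.3648

1. box [0,44]×[0,94]: [(0, 0) (44, 0) (44, 94) (0, 94)]
2. ⊥bis P1·P0 via (32.65,25.225): [(0, 20.5236) (0, 0) (44, 0) (44, 26.8593)]  |A|=1042.4238
3. ⊥bis P1·P2 via (23.76,35.025): [(0, 20.5236) (0, 0) (44, 0) (44, 26.8593)]  |A|=1042.4238
4. ⊥bis P1·P3 via (35.47,27.315): [(0, 20.5236) (0, 0) (44, 0) (44, 26.8593)]  |A|=1042.4238
5. ⊥bis P1·P4 via (28.315,25.27): [(25.6882, 24.2225) (0, 13.979) (0, 0) (44, 0) (44, 26.8593)]  |A|=958.3648
6. canonical 5-gon: [(25.6882, 24.2225) (0, 13.979) (0, 0) (44, 0) (44, 26.8593)]
7. shoelace: 958.3648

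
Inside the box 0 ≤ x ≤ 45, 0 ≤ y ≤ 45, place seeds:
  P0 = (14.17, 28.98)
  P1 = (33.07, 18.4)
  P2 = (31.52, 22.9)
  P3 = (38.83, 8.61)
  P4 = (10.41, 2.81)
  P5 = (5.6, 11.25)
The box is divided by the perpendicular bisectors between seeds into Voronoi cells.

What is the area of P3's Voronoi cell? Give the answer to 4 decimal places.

1. box [0,45]×[0,45]: [(0, 0) (45, 0) (45, 45) (0, 45)]
2. ⊥bis P3·P0 via (26.5,18.795): [(10.9747, 0) (45, 0) (45, 41.1912)]  |A|=700.7712
3. ⊥bis P3·P1 via (35.95,13.505): [(12.9962, 0) (45, 0) (45, 18.8296)]  |A|=301.3097
4. ⊥bis P3·P2 via (35.175,15.755): [(12.9962, 0) (45, 0) (45, 18.8296)]  |A|=301.3097
5. ⊥bis P3·P4 via (24.62,5.71): [(24.4143, 6.7179) (25.7853, 0) (45, 0) (45, 18.8296)]  |A|=258.3517
6. ⊥bis P3·P5 via (22.215,9.93): [(24.4143, 6.7179) (25.7853, 0) (45, 0) (45, 18.8296)]  |A|=258.3517
7. canonical 4-gon: [(24.4143, 6.7179) (25.7853, 0) (45, 0) (45, 18.8296)]
8. shoelace: 258.3517

Area of P3's cell: 258.3517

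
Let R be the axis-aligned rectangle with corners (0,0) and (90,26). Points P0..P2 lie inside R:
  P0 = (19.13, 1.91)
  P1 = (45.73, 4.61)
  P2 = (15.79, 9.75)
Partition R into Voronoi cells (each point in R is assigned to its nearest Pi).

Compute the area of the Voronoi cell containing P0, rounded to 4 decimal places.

1. box [0,90]×[0,26]: [(0, 0) (90, 0) (90, 26) (0, 26)]
2. ⊥bis P0·P1 via (32.43,3.26): [(0, 0) (32.7609, 0) (30.1218, 26) (0, 26)]  |A|=817.4752
3. ⊥bis P0·P2 via (17.46,5.83): [(3.7752, 0) (32.7609, 0) (31.5594, 11.8366)]  |A|=171.5467
4. canonical 3-gon: [(3.7752, 0) (32.7609, 0) (31.5594, 11.8366)]
5. shoelace: 171.5467

Area of P0's cell: 171.5467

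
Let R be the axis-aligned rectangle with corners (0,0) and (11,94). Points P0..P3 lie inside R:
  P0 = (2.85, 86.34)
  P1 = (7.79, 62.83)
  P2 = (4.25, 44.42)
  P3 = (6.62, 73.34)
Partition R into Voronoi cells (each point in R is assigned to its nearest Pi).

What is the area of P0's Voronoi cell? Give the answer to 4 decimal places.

1. box [0,11]×[0,94]: [(0, 0) (11, 0) (11, 94) (0, 94)]
2. ⊥bis P0·P1 via (5.32,74.585): [(0, 73.4671) (11, 75.7785) (11, 94) (0, 94)]  |A|=213.149
3. ⊥bis P0·P2 via (3.55,65.38): [(0, 73.4671) (11, 75.7785) (11, 94) (0, 94)]  |A|=213.149
4. ⊥bis P0·P3 via (4.735,79.84): [(0, 78.4669) (11, 81.6569) (11, 94) (0, 94)]  |A|=153.3196
5. canonical 4-gon: [(0, 78.4669) (11, 81.6569) (11, 94) (0, 94)]
6. shoelace: 153.3196

Area of P0's cell: 153.3196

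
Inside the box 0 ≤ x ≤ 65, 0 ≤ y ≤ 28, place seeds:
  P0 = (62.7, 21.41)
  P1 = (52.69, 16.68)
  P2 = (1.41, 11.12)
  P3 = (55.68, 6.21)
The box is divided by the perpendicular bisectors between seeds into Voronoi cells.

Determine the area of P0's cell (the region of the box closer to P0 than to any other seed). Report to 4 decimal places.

Area of P0's cell: 123.6416

1. box [0,65]×[0,28]: [(0, 0) (65, 0) (65, 28) (0, 28)]
2. ⊥bis P0·P1 via (57.695,19.045): [(65, 3.5856) (65, 28) (53.4635, 28)]  |A|=140.8283
3. ⊥bis P0·P2 via (32.055,16.265): [(65, 3.5856) (65, 28) (53.4635, 28)]  |A|=140.8283
4. ⊥bis P0·P3 via (59.19,13.81): [(60.4419, 13.2318) (65, 11.1267) (65, 28) (53.4635, 28)]  |A|=123.6416
5. canonical 4-gon: [(60.4419, 13.2318) (65, 11.1267) (65, 28) (53.4635, 28)]
6. shoelace: 123.6416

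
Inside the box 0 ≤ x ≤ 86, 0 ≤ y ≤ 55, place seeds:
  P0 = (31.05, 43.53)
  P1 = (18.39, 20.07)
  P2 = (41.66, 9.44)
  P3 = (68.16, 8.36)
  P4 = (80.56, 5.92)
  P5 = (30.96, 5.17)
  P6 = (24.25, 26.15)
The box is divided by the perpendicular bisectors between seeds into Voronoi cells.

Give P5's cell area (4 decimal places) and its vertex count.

Area of P5's cell: 271.8127 (4 vertices)

1. box [0,86]×[0,55]: [(0, 0) (86, 0) (86, 55) (0, 55)]
2. ⊥bis P5·P0 via (31.005,24.35): [(0, 24.4227) (0, 0) (86, 0) (86, 24.221)]  |A|=2091.6797
3. ⊥bis P5·P1 via (24.675,12.62): [(38.5583, 24.3323) (9.7157, 0) (86, 0) (86, 24.221)]  |A|=1502.6272
4. ⊥bis P5·P2 via (36.31,7.305): [(31.7927, 18.6247) (9.7157, 0) (39.2252, 0)]  |A|=274.8018
5. ⊥bis P5·P3 via (49.56,6.765): [(31.7927, 18.6247) (9.7157, 0) (39.2252, 0)]  |A|=274.8018
6. ⊥bis P5·P4 via (55.76,5.545): [(31.7927, 18.6247) (9.7157, 0) (39.2252, 0)]  |A|=274.8018
7. ⊥bis P5·P6 via (27.605,15.66): [(32.3679, 17.1833) (28.6897, 16.0069) (9.7157, 0) (39.2252, 0)]  |A|=271.8127
8. canonical 4-gon: [(32.3679, 17.1833) (28.6897, 16.0069) (9.7157, 0) (39.2252, 0)]
9. shoelace: 271.8127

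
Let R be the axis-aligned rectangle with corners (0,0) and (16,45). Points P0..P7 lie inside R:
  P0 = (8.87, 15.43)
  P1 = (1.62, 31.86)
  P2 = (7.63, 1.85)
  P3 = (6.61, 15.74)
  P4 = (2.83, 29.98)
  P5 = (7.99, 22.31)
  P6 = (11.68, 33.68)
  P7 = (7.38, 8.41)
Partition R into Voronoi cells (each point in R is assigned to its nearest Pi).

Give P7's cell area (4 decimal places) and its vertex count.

Area of P7's cell: 100.3951 (5 vertices)

1. box [0,16]×[0,45]: [(0, 0) (16, 0) (16, 45) (0, 45)]
2. ⊥bis P7·P0 via (8.125,11.92): [(0, 13.6445) (0, 0) (16, 0) (16, 10.2485)]  |A|=191.1445
3. ⊥bis P7·P1 via (4.5,20.135): [(0, 13.6445) (0, 0) (16, 0) (16, 10.2485)]  |A|=191.1445
4. ⊥bis P7·P2 via (7.505,5.13): [(0, 13.6445) (0, 4.844) (16, 5.4537) (16, 10.2485)]  |A|=108.7627
5. ⊥bis P7·P3 via (6.995,12.075): [(7.2624, 12.1031) (0, 11.3402) (0, 4.844) (16, 5.4537) (16, 10.2485)]  |A|=100.3951
6. ⊥bis P7·P4 via (5.105,19.195): [(7.2624, 12.1031) (0, 11.3402) (0, 4.844) (16, 5.4537) (16, 10.2485)]  |A|=100.3951
7. ⊥bis P7·P5 via (7.685,15.36): [(7.2624, 12.1031) (0, 11.3402) (0, 4.844) (16, 5.4537) (16, 10.2485)]  |A|=100.3951
8. ⊥bis P7·P6 via (9.53,21.045): [(7.2624, 12.1031) (0, 11.3402) (0, 4.844) (16, 5.4537) (16, 10.2485)]  |A|=100.3951
9. canonical 5-gon: [(7.2624, 12.1031) (0, 11.3402) (0, 4.844) (16, 5.4537) (16, 10.2485)]
10. shoelace: 100.3951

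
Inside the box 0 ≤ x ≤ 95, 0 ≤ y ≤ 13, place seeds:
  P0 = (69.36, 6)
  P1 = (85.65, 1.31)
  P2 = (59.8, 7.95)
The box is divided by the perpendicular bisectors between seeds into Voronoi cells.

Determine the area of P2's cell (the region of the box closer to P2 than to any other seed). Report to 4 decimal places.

1. box [0,95]×[0,13]: [(0, 0) (95, 0) (95, 13) (0, 13)]
2. ⊥bis P2·P0 via (64.58,6.975): [(0, 0) (63.1573, 0) (65.8089, 13) (0, 13)]  |A|=838.2805
3. ⊥bis P2·P1 via (72.725,4.63): [(0, 0) (63.1573, 0) (65.8089, 13) (0, 13)]  |A|=838.2805
4. canonical 4-gon: [(0, 0) (63.1573, 0) (65.8089, 13) (0, 13)]
5. shoelace: 838.2805

Area of P2's cell: 838.2805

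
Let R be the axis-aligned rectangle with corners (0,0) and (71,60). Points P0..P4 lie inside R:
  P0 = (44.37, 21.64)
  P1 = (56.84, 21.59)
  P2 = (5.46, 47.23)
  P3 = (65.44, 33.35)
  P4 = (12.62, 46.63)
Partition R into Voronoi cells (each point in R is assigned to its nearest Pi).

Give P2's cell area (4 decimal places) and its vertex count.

1. box [0,71]×[0,60]: [(0, 0) (71, 0) (71, 60) (0, 60)]
2. ⊥bis P2·P0 via (24.915,34.435): [(0, 0) (2.2681, 0) (41.7284, 60) (0, 60)]  |A|=1319.8936
3. ⊥bis P2·P1 via (31.15,34.41): [(0, 0) (2.2681, 0) (41.7284, 60) (0, 60)]  |A|=1319.8936
4. ⊥bis P2·P3 via (35.45,40.29): [(0, 0) (2.2681, 0) (39.0788, 55.9713) (40.0111, 60) (0, 60)]  |A|=1316.4344
5. ⊥bis P2·P4 via (9.04,46.93): [(0, 0) (2.2681, 0) (5.5219, 4.9475) (10.1353, 60) (0, 60)]  |A|=450.2535
6. canonical 5-gon: [(0, 0) (2.2681, 0) (5.5219, 4.9475) (10.1353, 60) (0, 60)]
7. shoelace: 450.2535

Area of P2's cell: 450.2535 (5 vertices)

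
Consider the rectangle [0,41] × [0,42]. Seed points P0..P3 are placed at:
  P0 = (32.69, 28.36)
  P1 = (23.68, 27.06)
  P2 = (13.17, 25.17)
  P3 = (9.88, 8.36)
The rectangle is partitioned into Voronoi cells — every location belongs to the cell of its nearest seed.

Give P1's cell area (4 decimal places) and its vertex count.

1. box [0,41]×[0,42]: [(0, 0) (41, 0) (41, 42) (0, 42)]
2. ⊥bis P1·P0 via (28.185,27.71): [(0, 0) (32.1831, 0) (26.1232, 42) (0, 42)]  |A|=1224.4322
3. ⊥bis P1·P2 via (18.425,26.115): [(23.1212, 0) (32.1831, 0) (26.1232, 42) (15.5684, 42)]  |A|=411.9495
4. ⊥bis P1·P3 via (16.78,17.71): [(20.4194, 15.0242) (31.1589, 7.0989) (26.1232, 42) (15.5684, 42)]  |A|=309.8157
5. canonical 4-gon: [(20.4194, 15.0242) (31.1589, 7.0989) (26.1232, 42) (15.5684, 42)]
6. shoelace: 309.8157

Area of P1's cell: 309.8157 (4 vertices)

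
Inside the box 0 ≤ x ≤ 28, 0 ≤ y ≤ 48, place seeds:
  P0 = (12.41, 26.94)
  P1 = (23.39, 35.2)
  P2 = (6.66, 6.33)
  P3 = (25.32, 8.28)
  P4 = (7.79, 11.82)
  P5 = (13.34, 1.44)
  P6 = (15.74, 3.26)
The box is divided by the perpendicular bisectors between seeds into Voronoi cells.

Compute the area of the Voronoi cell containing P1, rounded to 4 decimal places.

1. box [0,28]×[0,48]: [(0, 0) (28, 0) (28, 48) (0, 48)]
2. ⊥bis P1·P0 via (17.9,31.07): [(28, 17.6441) (28, 48) (5.164, 48)]  |A|=346.6045
3. ⊥bis P1·P2 via (15.025,20.765): [(28, 17.6441) (28, 48) (5.164, 48)]  |A|=346.6045
4. ⊥bis P1·P3 via (24.355,21.74): [(24.8899, 21.7783) (28, 22.0013) (28, 48) (5.164, 48)]  |A|=339.8287
5. ⊥bis P1·P4 via (15.59,23.51): [(24.8899, 21.7783) (28, 22.0013) (28, 48) (5.164, 48)]  |A|=339.8287
6. ⊥bis P1·P5 via (18.365,18.32): [(24.8899, 21.7783) (28, 22.0013) (28, 48) (5.164, 48)]  |A|=339.8287
7. ⊥bis P1·P6 via (19.565,19.23): [(24.8899, 21.7783) (28, 22.0013) (28, 48) (5.164, 48)]  |A|=339.8287
8. canonical 4-gon: [(24.8899, 21.7783) (28, 22.0013) (28, 48) (5.164, 48)]
9. shoelace: 339.8287

Area of P1's cell: 339.8287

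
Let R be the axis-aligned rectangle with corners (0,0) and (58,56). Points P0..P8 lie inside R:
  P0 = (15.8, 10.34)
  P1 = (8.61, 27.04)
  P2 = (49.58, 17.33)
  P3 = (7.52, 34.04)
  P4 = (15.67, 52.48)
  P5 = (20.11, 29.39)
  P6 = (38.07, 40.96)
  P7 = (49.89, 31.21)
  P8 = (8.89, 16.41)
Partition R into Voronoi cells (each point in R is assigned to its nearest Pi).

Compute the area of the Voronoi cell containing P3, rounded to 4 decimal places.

Area of P3's cell: 224.5389

1. box [0,58]×[0,56]: [(0, 0) (58, 0) (58, 56) (0, 56)]
2. ⊥bis P3·P0 via (11.66,22.19): [(0, 18.1164) (58, 38.3797) (58, 56) (0, 56)]  |A|=1609.6145
3. ⊥bis P3·P1 via (8.065,30.54): [(0, 29.2842) (57.6691, 38.2641) (58, 38.3797) (58, 56) (0, 56)]  |A|=1287.5964
4. ⊥bis P3·P2 via (28.55,25.685): [(0, 29.2842) (31.9569, 34.2603) (40.5938, 56) (0, 56)]  |A|=868.1261
5. ⊥bis P3·P4 via (11.595,43.26): [(0, 48.3847) (0, 29.2842) (31.9569, 34.2603) (31.957, 34.2605)]  |A|=305.2009
6. ⊥bis P3·P5 via (13.815,31.715): [(17.1691, 40.7964) (0, 48.3847) (0, 29.2842) (13.7054, 31.4183)]  |A|=224.5389
7. ⊥bis P3·P6 via (22.795,37.5): [(17.1691, 40.7964) (0, 48.3847) (0, 29.2842) (13.7054, 31.4183)]  |A|=224.5389
8. ⊥bis P3·P7 via (28.705,32.625): [(17.1691, 40.7964) (0, 48.3847) (0, 29.2842) (13.7054, 31.4183)]  |A|=224.5389
9. ⊥bis P3·P8 via (8.205,25.225): [(17.1691, 40.7964) (0, 48.3847) (0, 29.2842) (13.7054, 31.4183)]  |A|=224.5389
10. canonical 4-gon: [(17.1691, 40.7964) (0, 48.3847) (0, 29.2842) (13.7054, 31.4183)]
11. shoelace: 224.5389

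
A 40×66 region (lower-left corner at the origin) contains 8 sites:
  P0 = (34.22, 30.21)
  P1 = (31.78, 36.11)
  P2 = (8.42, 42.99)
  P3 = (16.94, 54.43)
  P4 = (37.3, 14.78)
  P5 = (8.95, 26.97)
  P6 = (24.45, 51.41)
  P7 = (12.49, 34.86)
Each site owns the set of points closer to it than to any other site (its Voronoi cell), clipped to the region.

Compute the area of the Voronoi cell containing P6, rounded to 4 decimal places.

Area of P6's cell: 392.8366

1. box [0,40]×[0,66]: [(0, 0) (40, 0) (40, 66) (0, 66)]
2. ⊥bis P6·P0 via (29.335,40.81): [(0, 27.291) (40, 45.725) (40, 66) (0, 66)]  |A|=1179.681
3. ⊥bis P6·P1 via (28.115,43.76): [(0, 30.2905) (40, 49.4539) (40, 66) (0, 66)]  |A|=1045.111
4. ⊥bis P6·P2 via (16.435,47.2): [(20.2269, 39.9809) (40, 49.4539) (40, 66) (6.56, 66)]  |A|=598.6219
5. ⊥bis P6·P3 via (20.695,52.92): [(17.545, 45.0868) (20.2269, 39.9809) (40, 49.4539) (40, 66) (25.9549, 66)]  |A|=395.8173
6. ⊥bis P6·P4 via (30.875,33.095): [(17.545, 45.0868) (20.2269, 39.9809) (40, 49.4539) (40, 66) (25.9549, 66)]  |A|=395.8173
7. ⊥bis P6·P5 via (16.7,39.19): [(17.545, 45.0868) (20.2269, 39.9809) (40, 49.4539) (40, 66) (25.9549, 66)]  |A|=395.8173
8. ⊥bis P6·P7 via (18.47,43.135): [(17.545, 45.0868) (18.6315, 43.0183) (21.795, 40.7322) (40, 49.4539) (40, 66) (25.9549, 66)]  |A|=392.8366
9. canonical 6-gon: [(17.545, 45.0868) (18.6315, 43.0183) (21.795, 40.7322) (40, 49.4539) (40, 66) (25.9549, 66)]
10. shoelace: 392.8366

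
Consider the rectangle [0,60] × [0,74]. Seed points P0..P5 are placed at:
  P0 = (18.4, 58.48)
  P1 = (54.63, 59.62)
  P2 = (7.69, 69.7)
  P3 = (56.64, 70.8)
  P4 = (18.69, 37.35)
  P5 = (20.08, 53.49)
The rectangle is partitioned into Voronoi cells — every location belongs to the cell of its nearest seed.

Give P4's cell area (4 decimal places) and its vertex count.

Area of P4's cell: 2353.7126 (5 vertices)

1. box [0,60]×[0,74]: [(0, 0) (60, 0) (60, 74) (0, 74)]
2. ⊥bis P4·P0 via (18.545,47.915): [(0, 47.6605) (0, 0) (60, 0) (60, 48.484)]  |A|=2884.3329
3. ⊥bis P4·P1 via (36.66,48.485): [(36.8575, 48.1663) (0, 47.6605) (0, 0) (60, 0) (60, 10.8182)]  |A|=2448.4924
4. ⊥bis P4·P2 via (13.19,53.525): [(36.8575, 48.1663) (0, 47.6605) (0, 0) (60, 0) (60, 10.8182)]  |A|=2448.4924
5. ⊥bis P4·P3 via (37.665,54.075): [(36.8575, 48.1663) (0, 47.6605) (0, 0) (60, 0) (60, 10.8182)]  |A|=2448.4924
6. ⊥bis P4·P5 via (19.385,45.42): [(39.6401, 43.6756) (0, 47.0895) (0, 0) (60, 0) (60, 10.8182)]  |A|=2353.7126
7. canonical 5-gon: [(39.6401, 43.6756) (0, 47.0895) (0, 0) (60, 0) (60, 10.8182)]
8. shoelace: 2353.7126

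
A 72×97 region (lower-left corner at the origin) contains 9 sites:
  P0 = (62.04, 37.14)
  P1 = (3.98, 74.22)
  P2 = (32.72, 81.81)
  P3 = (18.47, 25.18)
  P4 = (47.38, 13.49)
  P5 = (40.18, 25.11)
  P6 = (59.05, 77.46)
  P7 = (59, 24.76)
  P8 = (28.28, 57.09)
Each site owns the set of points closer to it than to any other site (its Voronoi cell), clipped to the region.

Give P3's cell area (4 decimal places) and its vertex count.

1. box [0,72]×[0,97]: [(0, 0) (72, 0) (72, 97) (0, 97)]
2. ⊥bis P3·P0 via (40.255,31.16): [(0, 0) (48.8084, 0) (22.1819, 97) (0, 97)]  |A|=3443.0301
3. ⊥bis P3·P1 via (11.225,49.7): [(0, 46.3833) (0, 0) (48.8084, 0) (33.3697, 56.2431)]  |A|=2146.4679
4. ⊥bis P3·P2 via (25.595,53.495): [(24.7708, 53.7024) (0, 46.3833) (0, 0) (48.8084, 0) (34.7569, 51.1896)]  |A|=2122.9781
5. ⊥bis P3·P4 via (32.925,19.335): [(24.7708, 53.7024) (0, 46.3833) (0, 0) (25.1067, 0) (39.2245, 34.914) (34.7569, 51.1896)]  |A|=1709.2168
6. ⊥bis P3·P5 via (29.325,25.145): [(29.4133, 52.5342) (24.7708, 53.7024) (0, 46.3833) (0, 0) (25.1067, 0) (29.2772, 10.3137)]  |A|=1460.4198
7. ⊥bis P3·P6 via (38.76,51.32): [(29.4133, 52.5342) (24.7708, 53.7024) (0, 46.3833) (0, 0) (25.1067, 0) (29.2772, 10.3137)]  |A|=1460.4198
8. ⊥bis P3·P7 via (38.735,24.97): [(29.4133, 52.5342) (24.7708, 53.7024) (0, 46.3833) (0, 0) (25.1067, 0) (29.2772, 10.3137)]  |A|=1460.4198
9. ⊥bis P3·P8 via (23.375,41.135): [(29.3706, 39.2918) (3.2141, 47.333) (0, 46.3833) (0, 0) (25.1067, 0) (29.2772, 10.3137)]  |A|=1259.6842
10. canonical 6-gon: [(29.3706, 39.2918) (3.2141, 47.333) (0, 46.3833) (0, 0) (25.1067, 0) (29.2772, 10.3137)]
11. shoelace: 1259.6842

Area of P3's cell: 1259.6842 (6 vertices)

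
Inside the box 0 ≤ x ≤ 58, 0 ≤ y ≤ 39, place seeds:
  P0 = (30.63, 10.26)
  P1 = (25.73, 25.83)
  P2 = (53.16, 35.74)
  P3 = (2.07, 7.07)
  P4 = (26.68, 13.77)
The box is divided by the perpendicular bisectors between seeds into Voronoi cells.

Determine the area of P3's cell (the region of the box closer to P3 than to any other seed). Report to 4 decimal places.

Area of P3's cell: 366.8295

1. box [0,58]×[0,39]: [(0, 0) (58, 0) (58, 39) (0, 39)]
2. ⊥bis P3·P0 via (16.35,8.665): [(0, 0) (17.3178, 0) (12.9617, 39) (0, 39)]  |A|=590.4517
3. ⊥bis P3·P1 via (13.9,16.45): [(0, 33.9806) (0, 0) (17.3178, 0) (15.7396, 14.1299)]  |A|=389.7702
4. ⊥bis P3·P2 via (27.615,21.405): [(0, 33.9806) (0, 0) (17.3178, 0) (15.7396, 14.1299)]  |A|=389.7702
5. ⊥bis P3·P4 via (14.375,10.42): [(12.1233, 18.6907) (0, 33.9806) (0, 0) (17.2118, 0)]  |A|=366.8295
6. canonical 4-gon: [(12.1233, 18.6907) (0, 33.9806) (0, 0) (17.2118, 0)]
7. shoelace: 366.8295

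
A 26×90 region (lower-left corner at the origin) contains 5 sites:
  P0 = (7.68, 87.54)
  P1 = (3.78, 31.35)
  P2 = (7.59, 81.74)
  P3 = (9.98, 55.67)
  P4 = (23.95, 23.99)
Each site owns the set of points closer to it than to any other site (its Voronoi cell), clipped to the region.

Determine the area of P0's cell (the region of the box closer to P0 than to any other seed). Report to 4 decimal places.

1. box [0,26]×[0,90]: [(0, 0) (26, 0) (26, 90) (0, 90)]
2. ⊥bis P0·P1 via (5.73,59.445): [(0, 59.8427) (26, 58.0381) (26, 90) (0, 90)]  |A|=807.5494
3. ⊥bis P0·P2 via (7.635,84.64): [(0, 84.7585) (26, 84.355) (26, 90) (0, 90)]  |A|=141.5245
4. ⊥bis P0·P3 via (8.83,71.605): [(0, 84.7585) (26, 84.355) (26, 90) (0, 90)]  |A|=141.5245
5. ⊥bis P0·P4 via (15.815,55.765): [(0, 84.7585) (26, 84.355) (26, 90) (0, 90)]  |A|=141.5245
6. canonical 4-gon: [(0, 84.7585) (26, 84.355) (26, 90) (0, 90)]
7. shoelace: 141.5245

Area of P0's cell: 141.5245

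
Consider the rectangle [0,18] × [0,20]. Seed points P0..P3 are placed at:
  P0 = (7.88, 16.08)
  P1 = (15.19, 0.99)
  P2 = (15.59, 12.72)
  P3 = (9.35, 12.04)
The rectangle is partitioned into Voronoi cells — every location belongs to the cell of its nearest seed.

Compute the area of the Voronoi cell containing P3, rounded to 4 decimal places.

1. box [0,18]×[0,20]: [(0, 0) (18, 0) (18, 20) (0, 20)]
2. ⊥bis P3·P0 via (8.615,14.06): [(0, 10.9253) (0, 0) (18, 0) (18, 17.4748)]  |A|=255.6016
3. ⊥bis P3·P1 via (12.27,6.515): [(0, 10.9253) (0, 0.0302) (18, 9.5433) (18, 17.4748)]  |A|=169.4395
4. ⊥bis P3·P2 via (12.47,12.38): [(12.1469, 15.3451) (0, 10.9253) (0, 0.0302) (13.0634, 6.9343)]  |A|=124.2716
5. canonical 4-gon: [(12.1469, 15.3451) (0, 10.9253) (0, 0.0302) (13.0634, 6.9343)]
6. shoelace: 124.2716

Area of P3's cell: 124.2716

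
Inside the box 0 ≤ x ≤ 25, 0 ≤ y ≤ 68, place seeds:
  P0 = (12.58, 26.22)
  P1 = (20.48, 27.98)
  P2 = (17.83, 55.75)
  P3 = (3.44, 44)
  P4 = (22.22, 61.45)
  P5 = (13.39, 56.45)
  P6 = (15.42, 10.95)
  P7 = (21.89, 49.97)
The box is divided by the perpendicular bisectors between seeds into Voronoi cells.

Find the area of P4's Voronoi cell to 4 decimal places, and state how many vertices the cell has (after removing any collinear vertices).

Area of P4's cell: 97.0314 (5 vertices)

1. box [0,25]×[0,68]: [(0, 0) (25, 0) (25, 68) (0, 68)]
2. ⊥bis P4·P0 via (17.4,43.835): [(0, 48.5962) (25, 41.7554) (25, 68) (0, 68)]  |A|=570.6053
3. ⊥bis P4·P1 via (21.35,44.715): [(0, 48.5962) (12.5032, 45.1749) (25, 44.5252) (25, 68) (0, 68)]  |A|=553.2982
4. ⊥bis P4·P2 via (20.025,58.6): [(25, 54.7684) (25, 68) (7.82, 68)]  |A|=113.6597
5. ⊥bis P4·P3 via (12.83,52.725): [(25, 54.7684) (25, 68) (7.82, 68)]  |A|=113.6597
6. ⊥bis P4·P5 via (17.805,58.95): [(16.4395, 61.3615) (25, 54.7684) (25, 68) (12.6804, 68)]  |A|=97.5266
7. ⊥bis P4·P6 via (18.82,36.2): [(16.4395, 61.3615) (25, 54.7684) (25, 68) (12.6804, 68)]  |A|=97.5266
8. ⊥bis P4·P7 via (22.055,55.71): [(16.4395, 61.3615) (23.8442, 55.6586) (25, 55.6253) (25, 68) (12.6804, 68)]  |A|=97.0314
9. canonical 5-gon: [(16.4395, 61.3615) (23.8442, 55.6586) (25, 55.6253) (25, 68) (12.6804, 68)]
10. shoelace: 97.0314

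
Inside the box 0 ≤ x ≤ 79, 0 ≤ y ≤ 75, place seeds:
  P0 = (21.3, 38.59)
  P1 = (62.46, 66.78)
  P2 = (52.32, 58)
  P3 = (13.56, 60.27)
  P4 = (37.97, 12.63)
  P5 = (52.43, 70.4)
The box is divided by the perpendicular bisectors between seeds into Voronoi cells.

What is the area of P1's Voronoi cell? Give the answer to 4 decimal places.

Area of P1's cell: 539.0530

1. box [0,79]×[0,75]: [(0, 0) (79, 0) (79, 75) (0, 75)]
2. ⊥bis P1·P0 via (41.88,52.685): [(77.9633, 0) (79, 0) (79, 75) (26.5967, 75)]  |A|=2003.9979
3. ⊥bis P1·P2 via (57.39,62.39): [(79, 37.4327) (79, 75) (46.4713, 75)]  |A|=611.0086
4. ⊥bis P1·P3 via (38.01,63.525): [(79, 37.4327) (79, 75) (46.4713, 75)]  |A|=611.0086
5. ⊥bis P1·P4 via (50.215,39.705): [(79, 37.4327) (79, 75) (46.4713, 75)]  |A|=611.0086
6. ⊥bis P1·P5 via (57.445,68.59): [(55.8494, 64.1692) (79, 37.4327) (79, 75) (59.7585, 75)]  |A|=539.053
7. canonical 4-gon: [(55.8494, 64.1692) (79, 37.4327) (79, 75) (59.7585, 75)]
8. shoelace: 539.053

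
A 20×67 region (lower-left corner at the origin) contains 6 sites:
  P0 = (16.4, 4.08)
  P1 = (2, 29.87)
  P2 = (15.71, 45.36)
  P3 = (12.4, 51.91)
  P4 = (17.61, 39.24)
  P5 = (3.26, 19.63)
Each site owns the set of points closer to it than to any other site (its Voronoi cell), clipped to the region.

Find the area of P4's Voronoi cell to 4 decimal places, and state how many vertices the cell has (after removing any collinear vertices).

1. box [0,20]×[0,67]: [(0, 0) (20, 0) (20, 67) (0, 67)]
2. ⊥bis P4·P0 via (17.005,21.66): [(0, 22.2452) (20, 21.5569) (20, 67) (0, 67)]  |A|=901.9786
3. ⊥bis P4·P1 via (9.805,34.555): [(0, 50.8897) (17.5567, 21.641) (20, 21.5569) (20, 67) (0, 67)]  |A|=650.5273
4. ⊥bis P4·P2 via (16.66,42.3): [(6.9631, 39.2895) (17.5567, 21.641) (20, 21.5569) (20, 43.3369)]  |A|=163.087
5. ⊥bis P4·P3 via (15.005,45.575): [(6.9631, 39.2895) (17.5567, 21.641) (20, 21.5569) (20, 43.3369)]  |A|=163.087
6. ⊥bis P4·P5 via (10.435,29.435): [(6.9631, 39.2895) (14.7922, 26.2465) (20, 22.4356) (20, 43.3369)]  |A|=155.2889
7. canonical 4-gon: [(6.9631, 39.2895) (14.7922, 26.2465) (20, 22.4356) (20, 43.3369)]
8. shoelace: 155.2889

Area of P4's cell: 155.2889 (4 vertices)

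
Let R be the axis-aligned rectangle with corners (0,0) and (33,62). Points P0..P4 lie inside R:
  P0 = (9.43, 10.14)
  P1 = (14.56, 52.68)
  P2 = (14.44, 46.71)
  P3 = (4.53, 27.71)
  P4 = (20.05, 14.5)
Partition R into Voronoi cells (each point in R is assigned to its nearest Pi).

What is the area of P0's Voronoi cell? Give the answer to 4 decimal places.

1. box [0,33]×[0,62]: [(0, 0) (33, 0) (33, 62) (0, 62)]
2. ⊥bis P0·P1 via (11.995,31.41): [(0, 32.8565) (0, 0) (33, 0) (33, 28.877)]  |A|=1018.6021
3. ⊥bis P0·P2 via (11.935,28.425): [(0, 30.0601) (0, 0) (33, 0) (33, 25.5391)]  |A|=917.387
4. ⊥bis P0·P3 via (6.98,18.925): [(31.4553, 25.7508) (0, 16.9784) (0, 0) (33, 0) (33, 25.5391)]  |A|=711.6432
5. ⊥bis P0·P4 via (14.74,12.32): [(11.5097, 20.1883) (0, 16.9784) (0, 0) (19.7979, 0)]  |A|=297.5511
6. canonical 4-gon: [(11.5097, 20.1883) (0, 16.9784) (0, 0) (19.7979, 0)]
7. shoelace: 297.5511

Area of P0's cell: 297.5511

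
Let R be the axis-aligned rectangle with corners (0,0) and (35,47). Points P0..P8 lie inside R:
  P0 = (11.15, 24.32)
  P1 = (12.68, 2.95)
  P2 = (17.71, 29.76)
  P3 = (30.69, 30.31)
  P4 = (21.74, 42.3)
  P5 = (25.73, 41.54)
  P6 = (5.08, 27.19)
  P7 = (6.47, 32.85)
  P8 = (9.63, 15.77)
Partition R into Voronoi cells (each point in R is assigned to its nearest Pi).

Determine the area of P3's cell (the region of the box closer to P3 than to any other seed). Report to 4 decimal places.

Area of P3's cell: 264.8120

1. box [0,35]×[0,47]: [(0, 0) (35, 0) (35, 47) (0, 47)]
2. ⊥bis P3·P0 via (20.92,27.315): [(29.2934, 0) (35, 0) (35, 47) (14.8856, 47)]  |A|=606.7939
3. ⊥bis P3·P1 via (21.685,16.63): [(24.8302, 14.5597) (35, 7.8653) (35, 47) (14.8856, 47)]  |A|=525.2568
4. ⊥bis P3·P2 via (24.2,30.035): [(24.8565, 14.5423) (35, 7.8653) (35, 47) (23.4811, 47)]  |A|=385.4197
5. ⊥bis P3·P4 via (26.215,36.305): [(24.0042, 34.6548) (24.8565, 14.5423) (35, 7.8653) (35, 42.8626)]  |A|=291.5714
6. ⊥bis P3·P5 via (28.21,35.925): [(24.0287, 34.0782) (24.8565, 14.5423) (35, 7.8653) (35, 38.924)]  |A|=266.6953
7. ⊥bis P3·P6 via (17.885,28.75): [(24.0287, 34.0782) (24.8565, 14.5423) (35, 7.8653) (35, 38.924)]  |A|=266.6953
8. ⊥bis P3·P7 via (18.58,31.58): [(24.0287, 34.0782) (24.8565, 14.5423) (35, 7.8653) (35, 38.924)]  |A|=266.6953
9. ⊥bis P3·P8 via (20.16,23.04): [(24.0287, 34.0782) (24.7799, 16.3484) (27.0019, 13.1301) (35, 7.8653) (35, 38.924)]  |A|=264.812
10. canonical 5-gon: [(24.0287, 34.0782) (24.7799, 16.3484) (27.0019, 13.1301) (35, 7.8653) (35, 38.924)]
11. shoelace: 264.812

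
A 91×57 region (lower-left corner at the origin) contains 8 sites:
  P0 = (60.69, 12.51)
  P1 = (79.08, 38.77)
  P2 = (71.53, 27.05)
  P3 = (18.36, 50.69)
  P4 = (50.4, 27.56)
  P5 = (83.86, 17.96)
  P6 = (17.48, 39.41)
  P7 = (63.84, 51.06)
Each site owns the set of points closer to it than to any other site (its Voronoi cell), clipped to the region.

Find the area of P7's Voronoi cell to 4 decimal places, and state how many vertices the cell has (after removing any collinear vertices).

Area of P7's cell: 522.7675 (5 vertices)

1. box [0,91]×[0,57]: [(0, 0) (91, 0) (91, 57) (0, 57)]
2. ⊥bis P7·P0 via (62.265,31.785): [(0, 36.8728) (91, 29.437) (91, 57) (0, 57)]  |A|=2169.9039
3. ⊥bis P7·P1 via (71.46,44.915): [(0, 36.8728) (60.9577, 31.8918) (81.2057, 57) (0, 57)]  |A|=1632.9178
4. ⊥bis P7·P2 via (67.685,39.055): [(0, 36.8728) (48.4985, 32.9099) (66.4033, 38.6445) (81.2057, 57) (0, 57)]  |A|=1588.0794
5. ⊥bis P7·P3 via (41.1,50.875): [(41.2413, 33.5029) (48.4985, 32.9099) (66.4033, 38.6445) (81.2057, 57) (41.0502, 57)]  |A|=690.7629
6. ⊥bis P7·P4 via (57.12,39.31): [(41.1196, 48.4608) (61.1985, 36.9775) (66.4033, 38.6445) (81.2057, 57) (41.0502, 57)]  |A|=522.7675
7. ⊥bis P7·P5 via (73.85,34.51): [(41.1196, 48.4608) (61.1985, 36.9775) (66.4033, 38.6445) (81.2057, 57) (41.0502, 57)]  |A|=522.7675
8. ⊥bis P7·P6 via (40.66,45.235): [(41.1196, 48.4608) (61.1985, 36.9775) (66.4033, 38.6445) (81.2057, 57) (41.0502, 57)]  |A|=522.7675
9. canonical 5-gon: [(41.1196, 48.4608) (61.1985, 36.9775) (66.4033, 38.6445) (81.2057, 57) (41.0502, 57)]
10. shoelace: 522.7675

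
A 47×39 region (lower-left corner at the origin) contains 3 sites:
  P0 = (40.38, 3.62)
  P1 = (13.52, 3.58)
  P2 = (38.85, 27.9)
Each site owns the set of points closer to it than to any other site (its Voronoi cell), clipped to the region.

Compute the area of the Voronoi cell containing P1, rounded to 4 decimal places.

Area of P1's cell: 773.1376

1. box [0,47]×[0,39]: [(0, 0) (47, 0) (47, 39) (0, 39)]
2. ⊥bis P1·P0 via (26.95,3.6): [(0, 0) (26.9554, 0) (26.8973, 39) (0, 39)]  |A|=1050.1265
3. ⊥bis P1·P2 via (26.185,15.74): [(0, 0) (26.9554, 0) (26.9331, 14.9609) (3.8525, 39) (0, 39)]  |A|=773.1376
4. canonical 5-gon: [(0, 0) (26.9554, 0) (26.9331, 14.9609) (3.8525, 39) (0, 39)]
5. shoelace: 773.1376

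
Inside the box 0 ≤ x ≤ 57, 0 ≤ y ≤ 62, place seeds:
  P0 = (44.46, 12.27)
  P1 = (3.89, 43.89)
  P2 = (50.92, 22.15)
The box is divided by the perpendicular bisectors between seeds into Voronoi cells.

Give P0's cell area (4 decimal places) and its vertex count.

Area of P0's cell: 1019.3868 (4 vertices)

1. box [0,57]×[0,62]: [(0, 0) (57, 0) (57, 62) (0, 62)]
2. ⊥bis P0·P1 via (24.175,28.08): [(2.2896, 0) (57, 0) (57, 62) (50.612, 62)]  |A|=1894.0486
3. ⊥bis P0·P2 via (47.69,17.21): [(26.501, 31.0644) (2.2896, 0) (57, 0) (57, 11.1227)]  |A|=1019.3868
4. canonical 4-gon: [(26.501, 31.0644) (2.2896, 0) (57, 0) (57, 11.1227)]
5. shoelace: 1019.3868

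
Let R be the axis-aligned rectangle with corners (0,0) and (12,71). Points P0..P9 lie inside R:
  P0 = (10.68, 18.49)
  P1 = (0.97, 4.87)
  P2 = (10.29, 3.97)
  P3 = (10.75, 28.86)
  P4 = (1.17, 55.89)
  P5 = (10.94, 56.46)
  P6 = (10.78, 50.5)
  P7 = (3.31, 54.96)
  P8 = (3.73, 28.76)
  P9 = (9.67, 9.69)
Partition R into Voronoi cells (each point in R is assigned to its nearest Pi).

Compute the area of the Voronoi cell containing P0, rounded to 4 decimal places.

Area of P0's cell: 91.1002

1. box [0,12]×[0,71]: [(0, 0) (12, 0) (12, 71) (0, 71)]
2. ⊥bis P0·P1 via (5.825,11.68): [(0, 15.8328) (12, 7.2777) (12, 71) (0, 71)]  |A|=713.3371
3. ⊥bis P0·P2 via (10.485,11.23): [(0, 15.8328) (6.2985, 11.3424) (12, 11.1893) (12, 71) (0, 71)]  |A|=702.1861
4. ⊥bis P0·P3 via (10.715,23.675): [(0, 23.7473) (0, 15.8328) (6.2985, 11.3424) (12, 11.1893) (12, 23.6663)]  |A|=134.668
5. ⊥bis P0·P4 via (5.925,37.19): [(0, 23.7473) (0, 15.8328) (6.2985, 11.3424) (12, 11.1893) (12, 23.6663)]  |A|=134.668
6. ⊥bis P0·P5 via (10.81,37.475): [(0, 23.7473) (0, 15.8328) (6.2985, 11.3424) (12, 11.1893) (12, 23.6663)]  |A|=134.668
7. ⊥bis P0·P6 via (10.73,34.495): [(0, 23.7473) (0, 15.8328) (6.2985, 11.3424) (12, 11.1893) (12, 23.6663)]  |A|=134.668
8. ⊥bis P0·P7 via (6.995,36.725): [(0, 23.7473) (0, 15.8328) (6.2985, 11.3424) (12, 11.1893) (12, 23.6663)]  |A|=134.668
9. ⊥bis P0·P8 via (7.205,23.625): [(7.3128, 23.698) (0, 18.7492) (0, 15.8328) (6.2985, 11.3424) (12, 11.1893) (12, 23.6663)]  |A|=116.3927
10. ⊥bis P0·P9 via (10.175,14.09): [(7.3128, 23.698) (0, 18.7492) (0, 15.8328) (0.9612, 15.1475) (12, 13.8805) (12, 23.6663)]  |A|=91.1002
11. canonical 6-gon: [(7.3128, 23.698) (0, 18.7492) (0, 15.8328) (0.9612, 15.1475) (12, 13.8805) (12, 23.6663)]
12. shoelace: 91.1002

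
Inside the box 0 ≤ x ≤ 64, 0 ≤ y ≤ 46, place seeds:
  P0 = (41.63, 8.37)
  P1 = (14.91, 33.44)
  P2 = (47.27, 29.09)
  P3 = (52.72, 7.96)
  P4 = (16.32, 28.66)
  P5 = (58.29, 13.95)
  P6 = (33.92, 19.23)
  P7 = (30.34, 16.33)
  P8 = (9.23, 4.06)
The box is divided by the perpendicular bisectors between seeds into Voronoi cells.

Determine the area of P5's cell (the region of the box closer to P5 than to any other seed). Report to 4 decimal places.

1. box [0,64]×[0,46]: [(0, 0) (64, 0) (64, 46) (0, 46)]
2. ⊥bis P5·P0 via (49.96,11.16): [(53.6979, 0) (64, 0) (64, 46) (38.2909, 46)]  |A|=828.2584
3. ⊥bis P5·P1 via (36.6,23.695): [(41.8488, 35.3774) (53.6979, 0) (64, 0) (64, 46) (46.6213, 46)]  |A|=784.0133
4. ⊥bis P5·P2 via (52.78,21.52): [(47.7229, 17.8391) (53.6979, 0) (64, 0) (64, 29.6867)]  |A|=333.4968
5. ⊥bis P5·P3 via (55.505,10.955): [(47.9355, 17.9938) (64, 3.0556) (64, 29.6867)]  |A|=213.9082
6. ⊥bis P5·P4 via (37.305,21.305): [(47.9355, 17.9938) (64, 3.0556) (64, 29.6867)]  |A|=213.9082
7. ⊥bis P5·P6 via (46.105,16.59): [(47.9355, 17.9938) (64, 3.0556) (64, 29.6867)]  |A|=213.9082
8. ⊥bis P5·P7 via (44.315,15.14): [(47.9355, 17.9938) (64, 3.0556) (64, 29.6867)]  |A|=213.9082
9. ⊥bis P5·P8 via (33.76,9.005): [(47.9355, 17.9938) (64, 3.0556) (64, 29.6867)]  |A|=213.9082
10. canonical 3-gon: [(47.9355, 17.9938) (64, 3.0556) (64, 29.6867)]
11. shoelace: 213.9082

Area of P5's cell: 213.9082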